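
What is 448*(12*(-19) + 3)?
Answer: -100800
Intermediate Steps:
448*(12*(-19) + 3) = 448*(-228 + 3) = 448*(-225) = -100800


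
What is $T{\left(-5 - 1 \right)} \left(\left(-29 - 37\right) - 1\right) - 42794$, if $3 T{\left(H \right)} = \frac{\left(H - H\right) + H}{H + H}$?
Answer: $- \frac{256831}{6} \approx -42805.0$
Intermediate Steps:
$T{\left(H \right)} = \frac{1}{6}$ ($T{\left(H \right)} = \frac{\left(\left(H - H\right) + H\right) \frac{1}{H + H}}{3} = \frac{\left(0 + H\right) \frac{1}{2 H}}{3} = \frac{H \frac{1}{2 H}}{3} = \frac{1}{3} \cdot \frac{1}{2} = \frac{1}{6}$)
$T{\left(-5 - 1 \right)} \left(\left(-29 - 37\right) - 1\right) - 42794 = \frac{\left(-29 - 37\right) - 1}{6} - 42794 = \frac{-66 - 1}{6} - 42794 = \frac{1}{6} \left(-67\right) - 42794 = - \frac{67}{6} - 42794 = - \frac{256831}{6}$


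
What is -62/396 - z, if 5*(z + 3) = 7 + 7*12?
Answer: -15203/990 ≈ -15.357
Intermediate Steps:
z = 76/5 (z = -3 + (7 + 7*12)/5 = -3 + (7 + 84)/5 = -3 + (⅕)*91 = -3 + 91/5 = 76/5 ≈ 15.200)
-62/396 - z = -62/396 - 1*76/5 = -62*1/396 - 76/5 = -31/198 - 76/5 = -15203/990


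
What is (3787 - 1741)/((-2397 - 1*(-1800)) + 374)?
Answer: -2046/223 ≈ -9.1749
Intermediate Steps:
(3787 - 1741)/((-2397 - 1*(-1800)) + 374) = 2046/((-2397 + 1800) + 374) = 2046/(-597 + 374) = 2046/(-223) = 2046*(-1/223) = -2046/223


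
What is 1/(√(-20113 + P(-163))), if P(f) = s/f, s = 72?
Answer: -I*√534394033/3278491 ≈ -0.0070511*I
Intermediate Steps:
P(f) = 72/f
1/(√(-20113 + P(-163))) = 1/(√(-20113 + 72/(-163))) = 1/(√(-20113 + 72*(-1/163))) = 1/(√(-20113 - 72/163)) = 1/(√(-3278491/163)) = 1/(I*√534394033/163) = -I*√534394033/3278491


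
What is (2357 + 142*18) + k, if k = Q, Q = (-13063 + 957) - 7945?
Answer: -15138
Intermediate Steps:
Q = -20051 (Q = -12106 - 7945 = -20051)
k = -20051
(2357 + 142*18) + k = (2357 + 142*18) - 20051 = (2357 + 2556) - 20051 = 4913 - 20051 = -15138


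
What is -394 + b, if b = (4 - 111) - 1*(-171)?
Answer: -330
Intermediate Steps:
b = 64 (b = -107 + 171 = 64)
-394 + b = -394 + 64 = -330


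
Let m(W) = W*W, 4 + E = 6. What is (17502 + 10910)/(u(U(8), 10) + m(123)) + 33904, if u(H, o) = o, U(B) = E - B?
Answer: 513301068/15139 ≈ 33906.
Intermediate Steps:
E = 2 (E = -4 + 6 = 2)
m(W) = W**2
U(B) = 2 - B
(17502 + 10910)/(u(U(8), 10) + m(123)) + 33904 = (17502 + 10910)/(10 + 123**2) + 33904 = 28412/(10 + 15129) + 33904 = 28412/15139 + 33904 = 513301068/15139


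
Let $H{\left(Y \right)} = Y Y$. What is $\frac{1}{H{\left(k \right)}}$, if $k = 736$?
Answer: $\frac{1}{541696} \approx 1.8461 \cdot 10^{-6}$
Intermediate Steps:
$H{\left(Y \right)} = Y^{2}$
$\frac{1}{H{\left(k \right)}} = \frac{1}{736^{2}} = \frac{1}{541696}$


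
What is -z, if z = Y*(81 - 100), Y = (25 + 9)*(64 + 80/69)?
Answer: 2904416/69 ≈ 42093.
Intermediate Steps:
Y = 152864/69 (Y = 34*(64 + 80*(1/69)) = 34*(64 + 80/69) = 34*(4496/69) = 152864/69 ≈ 2215.4)
z = -2904416/69 (z = 152864*(81 - 100)/69 = (152864/69)*(-19) = -2904416/69 ≈ -42093.)
-z = -1*(-2904416/69) = 2904416/69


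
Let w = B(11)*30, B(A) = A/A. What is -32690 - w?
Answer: -32720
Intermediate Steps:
B(A) = 1
w = 30 (w = 1*30 = 30)
-32690 - w = -32690 - 1*30 = -32690 - 30 = -32720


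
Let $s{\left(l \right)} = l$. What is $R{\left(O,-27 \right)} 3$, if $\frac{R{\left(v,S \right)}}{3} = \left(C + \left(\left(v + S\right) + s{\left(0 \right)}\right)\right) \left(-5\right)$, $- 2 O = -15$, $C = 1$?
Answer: $\frac{1665}{2} \approx 832.5$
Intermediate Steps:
$O = \frac{15}{2}$ ($O = \left(- \frac{1}{2}\right) \left(-15\right) = \frac{15}{2} \approx 7.5$)
$R{\left(v,S \right)} = -15 - 15 S - 15 v$ ($R{\left(v,S \right)} = 3 \left(1 + \left(\left(v + S\right) + 0\right)\right) \left(-5\right) = 3 \left(1 + \left(\left(S + v\right) + 0\right)\right) \left(-5\right) = 3 \left(1 + \left(S + v\right)\right) \left(-5\right) = 3 \left(1 + S + v\right) \left(-5\right) = 3 \left(-5 - 5 S - 5 v\right) = -15 - 15 S - 15 v$)
$R{\left(O,-27 \right)} 3 = \left(-15 - -405 - \frac{225}{2}\right) 3 = \left(-15 + 405 - \frac{225}{2}\right) 3 = \frac{555}{2} \cdot 3 = \frac{1665}{2}$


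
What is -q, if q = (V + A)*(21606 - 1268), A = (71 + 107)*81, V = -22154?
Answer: 157334768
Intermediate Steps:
A = 14418 (A = 178*81 = 14418)
q = -157334768 (q = (-22154 + 14418)*(21606 - 1268) = -7736*20338 = -157334768)
-q = -1*(-157334768) = 157334768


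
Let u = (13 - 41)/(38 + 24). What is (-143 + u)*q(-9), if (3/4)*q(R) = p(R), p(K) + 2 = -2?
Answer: 71152/93 ≈ 765.08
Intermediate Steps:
p(K) = -4 (p(K) = -2 - 2 = -4)
u = -14/31 (u = -28/62 = -28*1/62 = -14/31 ≈ -0.45161)
q(R) = -16/3 (q(R) = (4/3)*(-4) = -16/3)
(-143 + u)*q(-9) = (-143 - 14/31)*(-16/3) = -4447/31*(-16/3) = 71152/93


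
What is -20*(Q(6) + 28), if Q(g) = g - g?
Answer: -560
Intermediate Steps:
Q(g) = 0
-20*(Q(6) + 28) = -20*(0 + 28) = -20*28 = -560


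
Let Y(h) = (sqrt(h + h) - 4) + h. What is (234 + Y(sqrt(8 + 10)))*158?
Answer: 36340 + 474*sqrt(2) + 158*2**(3/4)*sqrt(3) ≈ 37471.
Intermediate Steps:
Y(h) = -4 + h + sqrt(2)*sqrt(h) (Y(h) = (sqrt(2*h) - 4) + h = (sqrt(2)*sqrt(h) - 4) + h = (-4 + sqrt(2)*sqrt(h)) + h = -4 + h + sqrt(2)*sqrt(h))
(234 + Y(sqrt(8 + 10)))*158 = (234 + (-4 + sqrt(8 + 10) + sqrt(2)*sqrt(sqrt(8 + 10))))*158 = (234 + (-4 + sqrt(18) + sqrt(2)*sqrt(sqrt(18))))*158 = (234 + (-4 + 3*sqrt(2) + sqrt(2)*sqrt(3*sqrt(2))))*158 = (234 + (-4 + 3*sqrt(2) + sqrt(2)*(2**(1/4)*sqrt(3))))*158 = (234 + (-4 + 3*sqrt(2) + 2**(3/4)*sqrt(3)))*158 = (230 + 3*sqrt(2) + 2**(3/4)*sqrt(3))*158 = 36340 + 474*sqrt(2) + 158*2**(3/4)*sqrt(3)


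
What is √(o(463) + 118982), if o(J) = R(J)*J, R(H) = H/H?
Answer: √119445 ≈ 345.61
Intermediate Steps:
R(H) = 1
o(J) = J (o(J) = 1*J = J)
√(o(463) + 118982) = √(463 + 118982) = √119445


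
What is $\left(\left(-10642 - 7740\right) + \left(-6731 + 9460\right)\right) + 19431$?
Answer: $3778$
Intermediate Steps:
$\left(\left(-10642 - 7740\right) + \left(-6731 + 9460\right)\right) + 19431 = \left(-18382 + 2729\right) + 19431 = -15653 + 19431 = 3778$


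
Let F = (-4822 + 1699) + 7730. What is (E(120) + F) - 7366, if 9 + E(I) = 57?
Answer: -2711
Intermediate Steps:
E(I) = 48 (E(I) = -9 + 57 = 48)
F = 4607 (F = -3123 + 7730 = 4607)
(E(120) + F) - 7366 = (48 + 4607) - 7366 = 4655 - 7366 = -2711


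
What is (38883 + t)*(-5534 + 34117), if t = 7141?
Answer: 1315503992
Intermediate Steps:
(38883 + t)*(-5534 + 34117) = (38883 + 7141)*(-5534 + 34117) = 46024*28583 = 1315503992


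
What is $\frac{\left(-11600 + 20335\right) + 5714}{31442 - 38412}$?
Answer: $- \frac{14449}{6970} \approx -2.073$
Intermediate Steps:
$\frac{\left(-11600 + 20335\right) + 5714}{31442 - 38412} = \frac{8735 + 5714}{-6970} = 14449 \left(- \frac{1}{6970}\right) = - \frac{14449}{6970}$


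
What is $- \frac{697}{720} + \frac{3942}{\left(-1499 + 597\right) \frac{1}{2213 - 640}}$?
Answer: $- \frac{202962737}{29520} \approx -6875.4$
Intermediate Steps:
$- \frac{697}{720} + \frac{3942}{\left(-1499 + 597\right) \frac{1}{2213 - 640}} = \left(-697\right) \frac{1}{720} + \frac{3942}{\left(-902\right) \frac{1}{1573}} = - \frac{697}{720} + \frac{3942}{\left(-902\right) \frac{1}{1573}} = - \frac{697}{720} + \frac{3942}{- \frac{82}{143}} = - \frac{697}{720} + 3942 \left(- \frac{143}{82}\right) = - \frac{697}{720} - \frac{281853}{41} = - \frac{202962737}{29520}$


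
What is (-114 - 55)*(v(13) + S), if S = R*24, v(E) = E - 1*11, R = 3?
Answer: -12506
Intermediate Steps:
v(E) = -11 + E (v(E) = E - 11 = -11 + E)
S = 72 (S = 3*24 = 72)
(-114 - 55)*(v(13) + S) = (-114 - 55)*((-11 + 13) + 72) = -169*(2 + 72) = -169*74 = -12506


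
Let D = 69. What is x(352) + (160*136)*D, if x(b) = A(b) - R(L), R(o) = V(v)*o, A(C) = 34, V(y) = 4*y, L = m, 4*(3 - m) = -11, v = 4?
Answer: 1501382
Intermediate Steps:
m = 23/4 (m = 3 - ¼*(-11) = 3 + 11/4 = 23/4 ≈ 5.7500)
L = 23/4 ≈ 5.7500
R(o) = 16*o (R(o) = (4*4)*o = 16*o)
x(b) = -58 (x(b) = 34 - 16*23/4 = 34 - 1*92 = 34 - 92 = -58)
x(352) + (160*136)*D = -58 + (160*136)*69 = -58 + 21760*69 = -58 + 1501440 = 1501382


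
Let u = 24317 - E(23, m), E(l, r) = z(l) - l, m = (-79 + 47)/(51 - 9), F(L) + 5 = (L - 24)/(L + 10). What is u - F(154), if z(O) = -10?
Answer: 1997045/82 ≈ 24354.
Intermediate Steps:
F(L) = -5 + (-24 + L)/(10 + L) (F(L) = -5 + (L - 24)/(L + 10) = -5 + (-24 + L)/(10 + L))
m = -16/21 (m = -32/42 = -32*1/42 = -16/21 ≈ -0.76190)
E(l, r) = -10 - l
u = 24350 (u = 24317 - (-10 - 1*23) = 24317 - (-10 - 23) = 24317 - 1*(-33) = 24317 + 33 = 24350)
u - F(154) = 24350 - 2*(-37 - 2*154)/(10 + 154) = 24350 - 2*(-37 - 308)/164 = 24350 - 2*(-345)/164 = 24350 - 1*(-345/82) = 24350 + 345/82 = 1997045/82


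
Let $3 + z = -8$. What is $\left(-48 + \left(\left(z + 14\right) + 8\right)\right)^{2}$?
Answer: $1369$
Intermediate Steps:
$z = -11$ ($z = -3 - 8 = -11$)
$\left(-48 + \left(\left(z + 14\right) + 8\right)\right)^{2} = \left(-48 + \left(\left(-11 + 14\right) + 8\right)\right)^{2} = \left(-48 + \left(3 + 8\right)\right)^{2} = \left(-48 + 11\right)^{2} = \left(-37\right)^{2} = 1369$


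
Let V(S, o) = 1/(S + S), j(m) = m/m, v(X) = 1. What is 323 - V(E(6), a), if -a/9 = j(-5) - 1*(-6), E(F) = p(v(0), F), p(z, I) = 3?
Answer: 1937/6 ≈ 322.83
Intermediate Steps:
j(m) = 1
E(F) = 3
a = -63 (a = -9*(1 - 1*(-6)) = -9*(1 + 6) = -9*7 = -63)
V(S, o) = 1/(2*S)
323 - V(E(6), a) = 323 - 1/(2*3) = 323 - 1*1/6 = 323 - 1/6 = 1937/6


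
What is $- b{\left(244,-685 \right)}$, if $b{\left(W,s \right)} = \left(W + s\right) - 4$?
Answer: $445$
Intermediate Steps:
$b{\left(W,s \right)} = -4 + W + s$
$- b{\left(244,-685 \right)} = - (-4 + 244 - 685) = \left(-1\right) \left(-445\right) = 445$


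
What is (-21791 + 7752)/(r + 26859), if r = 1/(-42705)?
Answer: -599535495/1147013594 ≈ -0.52269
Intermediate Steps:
r = -1/42705 ≈ -2.3416e-5
(-21791 + 7752)/(r + 26859) = (-21791 + 7752)/(-1/42705 + 26859) = -14039/1147013594/42705 = -14039*42705/1147013594 = -599535495/1147013594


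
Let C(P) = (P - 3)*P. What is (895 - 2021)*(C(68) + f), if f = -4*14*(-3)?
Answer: -5166088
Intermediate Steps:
f = 168 (f = -56*(-3) = 168)
C(P) = P*(-3 + P) (C(P) = (-3 + P)*P = P*(-3 + P))
(895 - 2021)*(C(68) + f) = (895 - 2021)*(68*(-3 + 68) + 168) = -1126*(68*65 + 168) = -1126*(4420 + 168) = -1126*4588 = -5166088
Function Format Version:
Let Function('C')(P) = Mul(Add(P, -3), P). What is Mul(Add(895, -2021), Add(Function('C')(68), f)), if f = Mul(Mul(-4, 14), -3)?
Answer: -5166088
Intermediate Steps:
f = 168 (f = Mul(-56, -3) = 168)
Function('C')(P) = Mul(P, Add(-3, P)) (Function('C')(P) = Mul(Add(-3, P), P) = Mul(P, Add(-3, P)))
Mul(Add(895, -2021), Add(Function('C')(68), f)) = Mul(Add(895, -2021), Add(Mul(68, Add(-3, 68)), 168)) = Mul(-1126, Add(Mul(68, 65), 168)) = Mul(-1126, Add(4420, 168)) = Mul(-1126, 4588) = -5166088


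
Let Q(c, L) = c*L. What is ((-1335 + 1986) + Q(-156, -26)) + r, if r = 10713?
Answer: 15420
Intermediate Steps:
Q(c, L) = L*c
((-1335 + 1986) + Q(-156, -26)) + r = ((-1335 + 1986) - 26*(-156)) + 10713 = (651 + 4056) + 10713 = 4707 + 10713 = 15420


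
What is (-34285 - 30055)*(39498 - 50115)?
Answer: 683097780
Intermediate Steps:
(-34285 - 30055)*(39498 - 50115) = -64340*(-10617) = 683097780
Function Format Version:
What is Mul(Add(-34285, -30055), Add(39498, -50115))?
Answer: 683097780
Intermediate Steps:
Mul(Add(-34285, -30055), Add(39498, -50115)) = Mul(-64340, -10617) = 683097780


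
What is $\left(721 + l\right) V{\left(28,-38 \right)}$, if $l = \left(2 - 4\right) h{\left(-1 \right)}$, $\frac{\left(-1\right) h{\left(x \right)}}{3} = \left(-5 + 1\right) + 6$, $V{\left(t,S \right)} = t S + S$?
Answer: $-807766$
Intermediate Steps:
$V{\left(t,S \right)} = S + S t$ ($V{\left(t,S \right)} = S t + S = S + S t$)
$h{\left(x \right)} = -6$ ($h{\left(x \right)} = - 3 \left(\left(-5 + 1\right) + 6\right) = - 3 \left(-4 + 6\right) = \left(-3\right) 2 = -6$)
$l = 12$ ($l = \left(2 - 4\right) \left(-6\right) = \left(-2\right) \left(-6\right) = 12$)
$\left(721 + l\right) V{\left(28,-38 \right)} = \left(721 + 12\right) \left(- 38 \left(1 + 28\right)\right) = 733 \left(\left(-38\right) 29\right) = 733 \left(-1102\right) = -807766$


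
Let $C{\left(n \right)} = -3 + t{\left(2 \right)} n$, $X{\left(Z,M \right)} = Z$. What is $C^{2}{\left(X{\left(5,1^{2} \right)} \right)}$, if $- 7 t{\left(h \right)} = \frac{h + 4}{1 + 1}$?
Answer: $\frac{1296}{49} \approx 26.449$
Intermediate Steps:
$t{\left(h \right)} = - \frac{2}{7} - \frac{h}{14}$ ($t{\left(h \right)} = - \frac{\left(h + 4\right) \frac{1}{1 + 1}}{7} = - \frac{\left(4 + h\right) \frac{1}{2}}{7} = - \frac{2 + \frac{h}{2}}{7} = - \frac{2}{7} - \frac{h}{14}$)
$C{\left(n \right)} = -3 - \frac{3 n}{7}$ ($C{\left(n \right)} = -3 + \left(- \frac{2}{7} - \frac{1}{7}\right) n = -3 - \frac{3 n}{7}$)
$C^{2}{\left(X{\left(5,1^{2} \right)} \right)} = \left(-3 - \frac{15}{7}\right)^{2} = \left(- \frac{36}{7}\right)^{2} = \frac{1296}{49}$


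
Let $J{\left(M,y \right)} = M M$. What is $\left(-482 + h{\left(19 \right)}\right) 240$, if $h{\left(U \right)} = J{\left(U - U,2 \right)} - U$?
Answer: $-120240$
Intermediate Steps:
$J{\left(M,y \right)} = M^{2}$
$h{\left(U \right)} = - U$ ($h{\left(U \right)} = \left(U - U\right)^{2} - U = 0^{2} - U = 0 - U = - U$)
$\left(-482 + h{\left(19 \right)}\right) 240 = \left(-482 - 19\right) 240 = \left(-501\right) 240 = -120240$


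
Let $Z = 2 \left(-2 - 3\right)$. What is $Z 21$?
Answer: $-210$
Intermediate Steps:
$Z = -10$ ($Z = 2 \left(-5\right) = -10$)
$Z 21 = \left(-10\right) 21 = -210$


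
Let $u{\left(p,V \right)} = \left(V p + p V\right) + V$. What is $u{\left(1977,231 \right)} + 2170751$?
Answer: $3084356$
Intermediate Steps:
$u{\left(p,V \right)} = V + 2 V p$ ($u{\left(p,V \right)} = \left(V p + V p\right) + V = 2 V p + V = V + 2 V p$)
$u{\left(1977,231 \right)} + 2170751 = 231 \left(1 + 2 \cdot 1977\right) + 2170751 = 231 \left(1 + 3954\right) + 2170751 = 231 \cdot 3955 + 2170751 = 913605 + 2170751 = 3084356$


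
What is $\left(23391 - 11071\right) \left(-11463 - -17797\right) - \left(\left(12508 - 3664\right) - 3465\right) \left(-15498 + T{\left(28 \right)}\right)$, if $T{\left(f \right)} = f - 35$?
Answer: $161436275$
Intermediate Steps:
$T{\left(f \right)} = -35 + f$
$\left(23391 - 11071\right) \left(-11463 - -17797\right) - \left(\left(12508 - 3664\right) - 3465\right) \left(-15498 + T{\left(28 \right)}\right) = \left(23391 - 11071\right) \left(-11463 - -17797\right) - \left(\left(12508 - 3664\right) - 3465\right) \left(-15498 + \left(-35 + 28\right)\right) = 12320 \left(-11463 + 17797\right) - \left(8844 - 3465\right) \left(-15498 - 7\right) = 12320 \cdot 6334 - 5379 \left(-15505\right) = 78034880 - -83401395 = 78034880 + 83401395 = 161436275$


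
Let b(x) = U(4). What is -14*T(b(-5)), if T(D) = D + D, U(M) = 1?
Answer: -28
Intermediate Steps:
b(x) = 1
T(D) = 2*D
-14*T(b(-5)) = -28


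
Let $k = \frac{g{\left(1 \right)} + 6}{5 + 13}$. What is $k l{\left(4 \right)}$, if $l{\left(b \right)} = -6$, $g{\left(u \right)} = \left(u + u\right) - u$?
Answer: $- \frac{7}{3} \approx -2.3333$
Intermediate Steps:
$g{\left(u \right)} = u$ ($g{\left(u \right)} = 2 u - u = u$)
$k = \frac{7}{18}$ ($k = \frac{1 + 6}{5 + 13} = \frac{7}{18} \approx 0.38889$)
$k l{\left(4 \right)} = \frac{7}{18} \left(-6\right) = - \frac{7}{3}$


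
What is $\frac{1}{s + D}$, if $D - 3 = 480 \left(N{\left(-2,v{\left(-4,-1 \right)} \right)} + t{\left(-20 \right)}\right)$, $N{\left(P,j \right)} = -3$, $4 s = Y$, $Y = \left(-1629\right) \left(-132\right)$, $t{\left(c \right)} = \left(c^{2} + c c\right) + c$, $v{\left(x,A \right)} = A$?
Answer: $\frac{1}{426720} \approx 2.3435 \cdot 10^{-6}$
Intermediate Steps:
$t{\left(c \right)} = c + 2 c^{2}$ ($t{\left(c \right)} = \left(c^{2} + c^{2}\right) + c = 2 c^{2} + c = c + 2 c^{2}$)
$Y = 215028$
$s = 53757$ ($s = \frac{1}{4} \cdot 215028 = 53757$)
$D = 372963$ ($D = 3 + 480 \left(-3 - 20 \left(1 + 2 \left(-20\right)\right)\right) = 3 + 480 \left(-3 - 20 \left(1 - 40\right)\right) = 3 + 480 \left(-3 - -780\right) = 3 + 480 \left(-3 + 780\right) = 3 + 480 \cdot 777 = 3 + 372960 = 372963$)
$\frac{1}{s + D} = \frac{1}{53757 + 372963} = \frac{1}{426720}$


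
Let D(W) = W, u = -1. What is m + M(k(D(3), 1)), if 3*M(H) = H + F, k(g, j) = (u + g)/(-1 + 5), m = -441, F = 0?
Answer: -2645/6 ≈ -440.83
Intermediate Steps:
k(g, j) = -¼ + g/4 (k(g, j) = (-1 + g)/(-1 + 5) = (-1 + g)/4 = (-1 + g)*(¼) = -¼ + g/4)
M(H) = H/3 (M(H) = (H + 0)/3 = H/3)
m + M(k(D(3), 1)) = -441 + (-¼ + (¼)*3)/3 = -441 + (-¼ + ¾)/3 = -441 + (⅓)*(½) = -441 + ⅙ = -2645/6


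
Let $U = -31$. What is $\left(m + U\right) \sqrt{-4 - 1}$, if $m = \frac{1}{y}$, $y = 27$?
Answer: $- \frac{836 i \sqrt{5}}{27} \approx - 69.235 i$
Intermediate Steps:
$m = \frac{1}{27} \approx 0.037037$
$\left(m + U\right) \sqrt{-4 - 1} = \left(\frac{1}{27} - 31\right) \sqrt{-4 - 1} = - \frac{836 \sqrt{-5}}{27} = - \frac{836 i \sqrt{5}}{27}$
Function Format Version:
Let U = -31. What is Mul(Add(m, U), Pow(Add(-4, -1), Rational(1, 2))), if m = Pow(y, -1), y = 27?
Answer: Mul(Rational(-836, 27), I, Pow(5, Rational(1, 2))) ≈ Mul(-69.235, I)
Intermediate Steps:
m = Rational(1, 27) (m = Pow(27, -1) = Rational(1, 27) ≈ 0.037037)
Mul(Add(m, U), Pow(Add(-4, -1), Rational(1, 2))) = Mul(Add(Rational(1, 27), -31), Pow(Add(-4, -1), Rational(1, 2))) = Mul(Rational(-836, 27), Pow(-5, Rational(1, 2))) = Mul(Rational(-836, 27), Mul(I, Pow(5, Rational(1, 2)))) = Mul(Rational(-836, 27), I, Pow(5, Rational(1, 2)))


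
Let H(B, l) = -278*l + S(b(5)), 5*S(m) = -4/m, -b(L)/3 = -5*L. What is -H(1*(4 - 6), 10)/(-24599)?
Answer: -1042504/9224625 ≈ -0.11301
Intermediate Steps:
b(L) = 15*L (b(L) = -(-15)*L = 15*L)
S(m) = -4/(5*m) (S(m) = (-4/m)/5 = -4/(5*m))
H(B, l) = -4/375 - 278*l (H(B, l) = -278*l - 4/(5*(15*5)) = -278*l - ⅘/75 = -278*l - ⅘*1/75 = -278*l - 4/375 = -4/375 - 278*l)
-H(1*(4 - 6), 10)/(-24599) = -(-4/375 - 278*10)/(-24599) = -(-4/375 - 2780)*(-1/24599) = -1*(-1042504/375)*(-1/24599) = (1042504/375)*(-1/24599) = -1042504/9224625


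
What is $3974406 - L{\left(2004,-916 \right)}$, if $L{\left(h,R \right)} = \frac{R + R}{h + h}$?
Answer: $\frac{1991177635}{501} \approx 3.9744 \cdot 10^{6}$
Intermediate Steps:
$L{\left(h,R \right)} = \frac{R}{h}$ ($L{\left(h,R \right)} = \frac{2 R}{2 h} = 2 R \frac{1}{2 h} = \frac{R}{h}$)
$3974406 - L{\left(2004,-916 \right)} = 3974406 - - \frac{916}{2004} = 3974406 - \left(-916\right) \frac{1}{2004} = 3974406 - - \frac{229}{501} = 3974406 + \frac{229}{501} = \frac{1991177635}{501}$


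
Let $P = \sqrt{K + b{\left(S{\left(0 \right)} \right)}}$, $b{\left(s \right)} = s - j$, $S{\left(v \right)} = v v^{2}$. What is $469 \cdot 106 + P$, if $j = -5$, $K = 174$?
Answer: $49714 + \sqrt{179} \approx 49727.0$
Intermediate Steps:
$S{\left(v \right)} = v^{3}$
$b{\left(s \right)} = 5 + s$ ($b{\left(s \right)} = s - -5 = s + 5 = 5 + s$)
$P = \sqrt{179}$ ($P = \sqrt{174 + \left(5 + 0^{3}\right)} = \sqrt{174 + \left(5 + 0\right)} = \sqrt{174 + 5} = \sqrt{179} \approx 13.379$)
$469 \cdot 106 + P = 469 \cdot 106 + \sqrt{179} = 49714 + \sqrt{179}$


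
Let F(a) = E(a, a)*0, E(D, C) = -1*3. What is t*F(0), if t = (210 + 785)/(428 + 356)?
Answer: 0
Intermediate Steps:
E(D, C) = -3
F(a) = 0 (F(a) = -3*0 = 0)
t = 995/784 ≈ 1.2691
t*F(0) = (995/784)*0 = 0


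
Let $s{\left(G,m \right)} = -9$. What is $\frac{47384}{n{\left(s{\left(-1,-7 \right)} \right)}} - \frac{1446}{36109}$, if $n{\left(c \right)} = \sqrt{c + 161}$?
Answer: $- \frac{1446}{36109} + \frac{11846 \sqrt{38}}{19} \approx 3843.3$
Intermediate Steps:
$n{\left(c \right)} = \sqrt{161 + c}$
$\frac{47384}{n{\left(s{\left(-1,-7 \right)} \right)}} - \frac{1446}{36109} = \frac{47384}{\sqrt{161 - 9}} - \frac{1446}{36109} = \frac{47384}{\sqrt{152}} - \frac{1446}{36109} = \frac{47384}{2 \sqrt{38}} - \frac{1446}{36109} = 47384 \frac{\sqrt{38}}{76} - \frac{1446}{36109} = \frac{11846 \sqrt{38}}{19} - \frac{1446}{36109} = - \frac{1446}{36109} + \frac{11846 \sqrt{38}}{19}$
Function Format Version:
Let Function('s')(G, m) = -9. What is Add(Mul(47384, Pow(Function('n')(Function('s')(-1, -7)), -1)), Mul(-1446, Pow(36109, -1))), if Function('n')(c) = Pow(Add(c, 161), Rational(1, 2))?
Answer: Add(Rational(-1446, 36109), Mul(Rational(11846, 19), Pow(38, Rational(1, 2)))) ≈ 3843.3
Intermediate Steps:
Function('n')(c) = Pow(Add(161, c), Rational(1, 2))
Add(Mul(47384, Pow(Function('n')(Function('s')(-1, -7)), -1)), Mul(-1446, Pow(36109, -1))) = Add(Mul(47384, Pow(Pow(Add(161, -9), Rational(1, 2)), -1)), Mul(-1446, Pow(36109, -1))) = Add(Mul(47384, Pow(Pow(152, Rational(1, 2)), -1)), Mul(-1446, Rational(1, 36109))) = Add(Mul(47384, Pow(Mul(2, Pow(38, Rational(1, 2))), -1)), Rational(-1446, 36109)) = Add(Mul(47384, Mul(Rational(1, 76), Pow(38, Rational(1, 2)))), Rational(-1446, 36109)) = Add(Mul(Rational(11846, 19), Pow(38, Rational(1, 2))), Rational(-1446, 36109)) = Add(Rational(-1446, 36109), Mul(Rational(11846, 19), Pow(38, Rational(1, 2))))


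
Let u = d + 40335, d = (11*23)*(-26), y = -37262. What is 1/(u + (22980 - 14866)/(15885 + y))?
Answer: 21377/721615275 ≈ 2.9624e-5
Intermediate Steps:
d = -6578 (d = 253*(-26) = -6578)
u = 33757 (u = -6578 + 40335 = 33757)
1/(u + (22980 - 14866)/(15885 + y)) = 1/(33757 + (22980 - 14866)/(15885 - 37262)) = 1/(33757 + 8114/(-21377)) = 1/(33757 + 8114*(-1/21377)) = 1/(33757 - 8114/21377) = 1/(721615275/21377) = 21377/721615275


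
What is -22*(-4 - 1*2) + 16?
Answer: 148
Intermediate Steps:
-22*(-4 - 1*2) + 16 = -22*(-4 - 2) + 16 = -22*(-6) + 16 = 132 + 16 = 148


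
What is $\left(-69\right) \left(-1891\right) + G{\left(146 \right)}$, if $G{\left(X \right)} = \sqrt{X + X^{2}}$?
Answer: $130479 + 7 \sqrt{438} \approx 1.3063 \cdot 10^{5}$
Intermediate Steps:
$\left(-69\right) \left(-1891\right) + G{\left(146 \right)} = \left(-69\right) \left(-1891\right) + \sqrt{146 \left(1 + 146\right)} = 130479 + \sqrt{146 \cdot 147} = 130479 + \sqrt{21462} = 130479 + 7 \sqrt{438}$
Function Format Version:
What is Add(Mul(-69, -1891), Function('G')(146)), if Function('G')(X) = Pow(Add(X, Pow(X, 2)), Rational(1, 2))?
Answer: Add(130479, Mul(7, Pow(438, Rational(1, 2)))) ≈ 1.3063e+5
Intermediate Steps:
Add(Mul(-69, -1891), Function('G')(146)) = Add(Mul(-69, -1891), Pow(Mul(146, Add(1, 146)), Rational(1, 2))) = Add(130479, Pow(Mul(146, 147), Rational(1, 2))) = Add(130479, Pow(21462, Rational(1, 2))) = Add(130479, Mul(7, Pow(438, Rational(1, 2))))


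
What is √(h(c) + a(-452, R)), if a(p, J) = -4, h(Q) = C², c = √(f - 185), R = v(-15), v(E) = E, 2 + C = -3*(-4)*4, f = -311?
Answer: 8*√33 ≈ 45.956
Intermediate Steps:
C = 46 (C = -2 - 3*(-4)*4 = -2 + 12*4 = -2 + 48 = 46)
R = -15
c = 4*I*√31 (c = √(-311 - 185) = √(-496) = 4*I*√31 ≈ 22.271*I)
h(Q) = 2116 (h(Q) = 46² = 2116)
√(h(c) + a(-452, R)) = √(2116 - 4) = √2112 = 8*√33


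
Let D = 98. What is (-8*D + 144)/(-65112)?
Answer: 80/8139 ≈ 0.0098292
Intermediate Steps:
(-8*D + 144)/(-65112) = (-8*98 + 144)/(-65112) = (-784 + 144)*(-1/65112) = -640*(-1/65112) = 80/8139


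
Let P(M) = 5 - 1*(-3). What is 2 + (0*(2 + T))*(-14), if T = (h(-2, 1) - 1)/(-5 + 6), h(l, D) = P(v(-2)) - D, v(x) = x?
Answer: 2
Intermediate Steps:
P(M) = 8 (P(M) = 5 + 3 = 8)
h(l, D) = 8 - D
T = 6 (T = ((8 - 1*1) - 1)/(-5 + 6) = ((8 - 1) - 1)/1 = (7 - 1)*1 = 6*1 = 6)
2 + (0*(2 + T))*(-14) = 2 + (0*(2 + 6))*(-14) = 2 + (0*8)*(-14) = 2 + 0*(-14) = 2 + 0 = 2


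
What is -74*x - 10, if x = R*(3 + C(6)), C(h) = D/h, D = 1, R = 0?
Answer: -10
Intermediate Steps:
C(h) = 1/h
x = 0 (x = 0*(3 + 1/6) = 0*(3 + ⅙) = 0*(19/6) = 0)
-74*x - 10 = -74*0 - 10 = 0 - 10 = -10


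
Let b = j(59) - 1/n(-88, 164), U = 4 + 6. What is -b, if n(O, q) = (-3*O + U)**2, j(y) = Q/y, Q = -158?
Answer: 11862067/4429484 ≈ 2.6780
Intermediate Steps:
U = 10
j(y) = -158/y
n(O, q) = (10 - 3*O)**2 (n(O, q) = (-3*O + 10)**2 = (10 - 3*O)**2)
b = -11862067/4429484 (b = -158/59 - 1/((-10 + 3*(-88))**2) = -158*1/59 - 1/((-10 - 264)**2) = -158/59 - 1/((-274)**2) = -158/59 - 1/75076 = -11862067/4429484 ≈ -2.6780)
-b = -1*(-11862067/4429484) = 11862067/4429484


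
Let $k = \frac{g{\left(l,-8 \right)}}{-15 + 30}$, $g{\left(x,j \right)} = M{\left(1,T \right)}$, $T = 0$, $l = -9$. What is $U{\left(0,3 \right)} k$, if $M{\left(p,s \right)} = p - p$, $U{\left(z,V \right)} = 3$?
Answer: $0$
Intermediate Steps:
$M{\left(p,s \right)} = 0$
$g{\left(x,j \right)} = 0$
$k = 0$ ($k = \frac{0}{-15 + 30} = \frac{0}{15} = 0 \cdot \frac{1}{15} = 0$)
$U{\left(0,3 \right)} k = 3 \cdot 0 = 0$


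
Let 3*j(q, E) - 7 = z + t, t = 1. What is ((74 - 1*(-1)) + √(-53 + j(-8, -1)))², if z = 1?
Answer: 5575 + 750*I*√2 ≈ 5575.0 + 1060.7*I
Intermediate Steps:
j(q, E) = 3 (j(q, E) = 7/3 + (1 + 1)/3 = 7/3 + (⅓)*2 = 7/3 + ⅔ = 3)
((74 - 1*(-1)) + √(-53 + j(-8, -1)))² = ((74 - 1*(-1)) + √(-53 + 3))² = ((74 + 1) + √(-50))² = (75 + 5*I*√2)²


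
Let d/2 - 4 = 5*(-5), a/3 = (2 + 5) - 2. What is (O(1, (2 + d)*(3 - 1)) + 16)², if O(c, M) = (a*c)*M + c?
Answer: 1399489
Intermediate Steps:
a = 15 (a = 3*((2 + 5) - 2) = 3*(7 - 2) = 3*5 = 15)
d = -42 (d = 8 + 2*(5*(-5)) = 8 + 2*(-25) = 8 - 50 = -42)
O(c, M) = c + 15*M*c (O(c, M) = (15*c)*M + c = 15*M*c + c = c + 15*M*c)
(O(1, (2 + d)*(3 - 1)) + 16)² = (1*(1 + 15*((2 - 42)*(3 - 1))) + 16)² = (1*(1 + 15*(-40*2)) + 16)² = (1*(1 + 15*(-80)) + 16)² = (1*(1 - 1200) + 16)² = (1*(-1199) + 16)² = (-1199 + 16)² = (-1183)² = 1399489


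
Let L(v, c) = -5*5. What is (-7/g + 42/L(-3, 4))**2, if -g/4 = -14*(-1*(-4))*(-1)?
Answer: 1739761/640000 ≈ 2.7184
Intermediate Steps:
L(v, c) = -25
g = -224 (g = -(-56)*-1*(-4)*(-1) = -(-56)*4*(-1) = -(-56)*(-4) = -4*56 = -224)
(-7/g + 42/L(-3, 4))**2 = (-7/(-224) + 42/(-25))**2 = (-7*(-1/224) + 42*(-1/25))**2 = (1/32 - 42/25)**2 = (-1319/800)**2 = 1739761/640000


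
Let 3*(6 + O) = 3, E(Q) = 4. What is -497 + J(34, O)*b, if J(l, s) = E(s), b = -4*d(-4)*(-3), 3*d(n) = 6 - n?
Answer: -337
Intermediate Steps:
d(n) = 2 - n/3 (d(n) = (6 - n)/3 = 2 - n/3)
b = 40 (b = -4*(2 - ⅓*(-4))*(-3) = -4*(2 + 4/3)*(-3) = -4*10/3*(-3) = -40/3*(-3) = 40)
O = -5 (O = -6 + (⅓)*3 = -6 + 1 = -5)
J(l, s) = 4
-497 + J(34, O)*b = -497 + 4*40 = -497 + 160 = -337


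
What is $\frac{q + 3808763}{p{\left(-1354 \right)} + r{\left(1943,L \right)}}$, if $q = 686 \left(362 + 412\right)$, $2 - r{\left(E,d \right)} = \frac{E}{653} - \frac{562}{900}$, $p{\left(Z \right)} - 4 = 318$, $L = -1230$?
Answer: $\frac{1275228778950}{94516543} \approx 13492.0$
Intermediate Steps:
$p{\left(Z \right)} = 322$ ($p{\left(Z \right)} = 4 + 318 = 322$)
$r{\left(E,d \right)} = \frac{1181}{450} - \frac{E}{653}$ ($r{\left(E,d \right)} = 2 - \left(\frac{E}{653} - \frac{562}{900}\right) = 2 - \left(E \frac{1}{653} - \frac{281}{450}\right) = 2 - \left(\frac{E}{653} - \frac{281}{450}\right) = 2 - \left(- \frac{281}{450} + \frac{E}{653}\right) = \frac{1181}{450} - \frac{E}{653}$)
$q = 530964$ ($q = 686 \cdot 774 = 530964$)
$\frac{q + 3808763}{p{\left(-1354 \right)} + r{\left(1943,L \right)}} = \frac{530964 + 3808763}{322 + \left(\frac{1181}{450} - \frac{1943}{653}\right)} = \frac{4339727}{322 + \left(\frac{1181}{450} - \frac{1943}{653}\right)} = \frac{4339727}{322 - \frac{103157}{293850}} = \frac{4339727}{\frac{94516543}{293850}} = 4339727 \cdot \frac{293850}{94516543} = \frac{1275228778950}{94516543}$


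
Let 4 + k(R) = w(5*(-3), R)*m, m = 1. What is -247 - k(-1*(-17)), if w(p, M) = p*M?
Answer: 12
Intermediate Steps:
w(p, M) = M*p
k(R) = -4 - 15*R (k(R) = -4 + (R*(5*(-3)))*1 = -4 + (R*(-15))*1 = -4 - 15*R*1 = -4 - 15*R)
-247 - k(-1*(-17)) = -247 - (-4 - (-15)*(-17)) = -247 - (-4 - 15*17) = -247 - (-4 - 255) = -247 - 1*(-259) = -247 + 259 = 12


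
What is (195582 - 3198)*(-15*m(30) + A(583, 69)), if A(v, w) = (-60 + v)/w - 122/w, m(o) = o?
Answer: -1965459072/23 ≈ -8.5455e+7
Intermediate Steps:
A(v, w) = -122/w + (-60 + v)/w (A(v, w) = (-60 + v)/w - 122/w = -122/w + (-60 + v)/w)
(195582 - 3198)*(-15*m(30) + A(583, 69)) = (195582 - 3198)*(-15*30 + (-182 + 583)/69) = 192384*(-450 + (1/69)*401) = 192384*(-450 + 401/69) = 192384*(-30649/69) = -1965459072/23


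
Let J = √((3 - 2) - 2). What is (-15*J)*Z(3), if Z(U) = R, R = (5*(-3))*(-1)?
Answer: -225*I ≈ -225.0*I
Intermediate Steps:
R = 15 (R = -15*(-1) = 15)
Z(U) = 15
J = I (J = √(1 - 2) = √(-1) = I ≈ 1.0*I)
(-15*J)*Z(3) = -15*I*15 = -225*I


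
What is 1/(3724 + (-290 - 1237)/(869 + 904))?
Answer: 591/2200375 ≈ 0.00026859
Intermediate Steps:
1/(3724 + (-290 - 1237)/(869 + 904)) = 1/(3724 - 1527/1773) = 1/(3724 - 1527*1/1773) = 1/(3724 - 509/591) = 1/(2200375/591) = 591/2200375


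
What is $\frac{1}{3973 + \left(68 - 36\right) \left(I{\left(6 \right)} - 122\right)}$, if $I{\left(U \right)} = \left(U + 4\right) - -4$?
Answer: $\frac{1}{517} \approx 0.0019342$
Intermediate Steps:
$I{\left(U \right)} = 8 + U$ ($I{\left(U \right)} = \left(4 + U\right) + 4 = 8 + U$)
$\frac{1}{3973 + \left(68 - 36\right) \left(I{\left(6 \right)} - 122\right)} = \frac{1}{3973 + \left(68 - 36\right) \left(\left(8 + 6\right) - 122\right)} = \frac{1}{3973 + \left(68 - 36\right) \left(14 - 122\right)} = \frac{1}{3973 + 32 \left(-108\right)} = \frac{1}{3973 - 3456} = \frac{1}{517}$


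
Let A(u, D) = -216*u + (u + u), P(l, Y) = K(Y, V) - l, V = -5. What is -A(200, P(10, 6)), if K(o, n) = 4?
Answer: 42800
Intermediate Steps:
P(l, Y) = 4 - l
A(u, D) = -214*u (A(u, D) = -216*u + 2*u = -214*u)
-A(200, P(10, 6)) = -(-214)*200 = -1*(-42800) = 42800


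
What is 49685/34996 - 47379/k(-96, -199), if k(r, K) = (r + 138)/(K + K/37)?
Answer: 2089740670083/9063964 ≈ 2.3055e+5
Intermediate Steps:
k(r, K) = 37*(138 + r)/(38*K) (k(r, K) = (138 + r)/(K + K*(1/37)) = (138 + r)/(K + K/37) = (138 + r)/((38*K/37)) = (138 + r)*(37/(38*K)) = 37*(138 + r)/(38*K))
49685/34996 - 47379/k(-96, -199) = 49685/34996 - 47379*(-7562/(37*(138 - 96))) = 49685*(1/34996) - 47379/((37/38)*(-1/199)*42) = 49685/34996 - 47379/(-777/3781) = 49685/34996 - 47379*(-3781/777) = 49685/34996 + 59713333/259 = 2089740670083/9063964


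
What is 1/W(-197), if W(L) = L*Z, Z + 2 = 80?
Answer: -1/15366 ≈ -6.5079e-5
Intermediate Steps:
Z = 78 (Z = -2 + 80 = 78)
W(L) = 78*L (W(L) = L*78 = 78*L)
1/W(-197) = 1/(78*(-197)) = 1/(-15366) = -1/15366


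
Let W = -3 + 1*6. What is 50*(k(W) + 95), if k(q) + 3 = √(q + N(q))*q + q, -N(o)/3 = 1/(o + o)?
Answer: 4750 + 75*√10 ≈ 4987.2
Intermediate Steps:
W = 3 (W = -3 + 6 = 3)
N(o) = -3/(2*o) (N(o) = -3/(o + o) = -3*1/(2*o) = -3/(2*o))
k(q) = -3 + q + q*√(q - 3/(2*q)) (k(q) = -3 + (√(q - 3/(2*q))*q + q) = -3 + (q*√(q - 3/(2*q)) + q) = -3 + (q + q*√(q - 3/(2*q))) = -3 + q + q*√(q - 3/(2*q)))
50*(k(W) + 95) = 50*((-3 + 3 + (½)*3*√(-6/3 + 4*3)) + 95) = 50*((-3 + 3 + (½)*3*√(-6*⅓ + 12)) + 95) = 50*((-3 + 3 + (½)*3*√(-2 + 12)) + 95) = 50*((-3 + 3 + (½)*3*√10) + 95) = 50*((-3 + 3 + 3*√10/2) + 95) = 50*(3*√10/2 + 95) = 50*(95 + 3*√10/2) = 4750 + 75*√10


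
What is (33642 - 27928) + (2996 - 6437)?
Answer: 2273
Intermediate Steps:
(33642 - 27928) + (2996 - 6437) = 5714 - 3441 = 2273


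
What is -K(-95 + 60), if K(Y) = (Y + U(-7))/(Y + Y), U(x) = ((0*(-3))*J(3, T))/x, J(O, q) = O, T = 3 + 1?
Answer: -1/2 ≈ -0.50000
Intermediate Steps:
T = 4
U(x) = 0 (U(x) = ((0*(-3))*3)/x = (0*3)/x = 0/x = 0)
K(Y) = 1/2 (K(Y) = (Y + 0)/(Y + Y) = Y/((2*Y)) = Y*(1/(2*Y)) = 1/2)
-K(-95 + 60) = -1*1/2 = -1/2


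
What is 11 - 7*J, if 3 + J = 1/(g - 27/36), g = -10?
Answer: 1404/43 ≈ 32.651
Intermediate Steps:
J = -133/43 (J = -3 + 1/(-10 - 27/36) = -3 + 1/(-10 - 27*1/36) = -3 + 1/(-10 - ¾) = -3 + 1/(-43/4) = -3 - 4/43 = -133/43 ≈ -3.0930)
11 - 7*J = 11 - 7*(-133/43) = 11 + 931/43 = 1404/43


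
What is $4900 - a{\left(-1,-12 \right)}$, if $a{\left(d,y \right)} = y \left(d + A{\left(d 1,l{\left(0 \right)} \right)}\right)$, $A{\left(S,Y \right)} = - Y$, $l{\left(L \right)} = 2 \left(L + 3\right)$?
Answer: $4816$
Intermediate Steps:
$l{\left(L \right)} = 6 + 2 L$ ($l{\left(L \right)} = 2 \left(3 + L\right) = 6 + 2 L$)
$a{\left(d,y \right)} = y \left(-6 + d\right)$ ($a{\left(d,y \right)} = y \left(d - \left(6 + 2 \cdot 0\right)\right) = y \left(d - \left(6 + 0\right)\right) = y \left(d - 6\right) = y \left(-6 + d\right)$)
$4900 - a{\left(-1,-12 \right)} = 4900 - - 12 \left(-6 - 1\right) = 4900 - \left(-12\right) \left(-7\right) = 4900 - 84 = 4816$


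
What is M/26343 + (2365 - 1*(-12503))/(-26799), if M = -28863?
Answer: -43154343/26146891 ≈ -1.6505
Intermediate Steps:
M/26343 + (2365 - 1*(-12503))/(-26799) = -28863/26343 + (2365 - 1*(-12503))/(-26799) = -28863*1/26343 + (2365 + 12503)*(-1/26799) = -3207/2927 + 14868*(-1/26799) = -3207/2927 - 4956/8933 = -43154343/26146891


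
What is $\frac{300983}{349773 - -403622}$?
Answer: $\frac{300983}{753395} \approx 0.3995$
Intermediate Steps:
$\frac{300983}{349773 - -403622} = \frac{300983}{349773 + 403622} = \frac{300983}{753395}$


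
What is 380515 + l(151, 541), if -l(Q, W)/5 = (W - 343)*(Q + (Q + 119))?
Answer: -36275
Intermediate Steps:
l(Q, W) = -5*(-343 + W)*(119 + 2*Q) (l(Q, W) = -5*(W - 343)*(Q + (Q + 119)) = -5*(-343 + W)*(Q + (119 + Q)) = -5*(-343 + W)*(119 + 2*Q))
380515 + l(151, 541) = 380515 + (204085 - 595*541 + 3430*151 - 10*151*541) = 380515 + (204085 - 321895 + 517930 - 816910) = 380515 - 416790 = -36275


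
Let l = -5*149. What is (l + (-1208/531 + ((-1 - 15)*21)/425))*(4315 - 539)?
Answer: -10804460224/3825 ≈ -2.8247e+6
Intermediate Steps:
l = -745
(l + (-1208/531 + ((-1 - 15)*21)/425))*(4315 - 539) = (-745 + (-1208/531 + ((-1 - 15)*21)/425))*(4315 - 539) = (-745 + (-1208*1/531 - 16*21*(1/425)))*3776 = (-745 + (-1208/531 - 336*1/425))*3776 = (-745 + (-1208/531 - 336/425))*3776 = (-745 - 691816/225675)*3776 = -168819691/225675*3776 = -10804460224/3825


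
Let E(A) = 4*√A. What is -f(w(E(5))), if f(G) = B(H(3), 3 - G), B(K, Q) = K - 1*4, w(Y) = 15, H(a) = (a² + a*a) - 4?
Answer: -10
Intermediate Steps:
H(a) = -4 + 2*a² (H(a) = (a² + a²) - 4 = 2*a² - 4 = -4 + 2*a²)
B(K, Q) = -4 + K (B(K, Q) = K - 4 = -4 + K)
f(G) = 10 (f(G) = -4 + (-4 + 2*3²) = -4 + (-4 + 2*9) = -4 + (-4 + 18) = -4 + 14 = 10)
-f(w(E(5))) = -1*10 = -10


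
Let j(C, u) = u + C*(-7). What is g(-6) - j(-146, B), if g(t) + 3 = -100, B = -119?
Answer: -1006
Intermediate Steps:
j(C, u) = u - 7*C
g(t) = -103 (g(t) = -3 - 100 = -103)
g(-6) - j(-146, B) = -103 - (-119 - 7*(-146)) = -103 - (-119 + 1022) = -103 - 1*903 = -103 - 903 = -1006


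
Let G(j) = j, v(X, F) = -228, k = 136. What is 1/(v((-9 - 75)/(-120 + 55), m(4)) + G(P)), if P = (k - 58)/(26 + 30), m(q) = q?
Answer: -28/6345 ≈ -0.0044129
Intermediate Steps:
P = 39/28 (P = (136 - 58)/(26 + 30) = 78/56 = 78*(1/56) = 39/28 ≈ 1.3929)
1/(v((-9 - 75)/(-120 + 55), m(4)) + G(P)) = 1/(-228 + 39/28) = 1/(-6345/28) = -28/6345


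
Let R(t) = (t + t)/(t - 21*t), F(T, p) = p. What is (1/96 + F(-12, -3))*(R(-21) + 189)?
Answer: -542143/960 ≈ -564.73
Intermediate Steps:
R(t) = -⅒ (R(t) = (2*t)/((-20*t)) = (2*t)*(-1/(20*t)) = -⅒)
(1/96 + F(-12, -3))*(R(-21) + 189) = (1/96 - 3)*(-⅒ + 189) = (1/96 - 3)*(1889/10) = -287/96*1889/10 = -542143/960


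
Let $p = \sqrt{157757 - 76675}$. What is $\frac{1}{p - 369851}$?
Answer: $- \frac{369851}{136789681119} - \frac{\sqrt{81082}}{136789681119} \approx -2.7059 \cdot 10^{-6}$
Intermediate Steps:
$p = \sqrt{81082} \approx 284.75$
$\frac{1}{p - 369851} = \frac{1}{\sqrt{81082} - 369851} = \frac{1}{-369851 + \sqrt{81082}}$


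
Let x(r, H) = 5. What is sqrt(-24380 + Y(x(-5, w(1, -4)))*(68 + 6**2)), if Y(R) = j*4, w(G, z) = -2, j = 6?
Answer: 2*I*sqrt(5471) ≈ 147.93*I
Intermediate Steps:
Y(R) = 24 (Y(R) = 6*4 = 24)
sqrt(-24380 + Y(x(-5, w(1, -4)))*(68 + 6**2)) = sqrt(-24380 + 24*(68 + 6**2)) = sqrt(-24380 + 24*(68 + 36)) = sqrt(-24380 + 24*104) = sqrt(-24380 + 2496) = sqrt(-21884) = 2*I*sqrt(5471)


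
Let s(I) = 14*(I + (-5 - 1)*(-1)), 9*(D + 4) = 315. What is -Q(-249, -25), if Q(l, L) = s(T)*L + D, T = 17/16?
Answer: 19527/8 ≈ 2440.9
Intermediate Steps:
D = 31 (D = -4 + (⅑)*315 = -4 + 35 = 31)
T = 17/16 (T = 17*(1/16) = 17/16 ≈ 1.0625)
s(I) = 84 + 14*I (s(I) = 14*(I - 6*(-1)) = 14*(I + 6) = 14*(6 + I) = 84 + 14*I)
Q(l, L) = 31 + 791*L/8 (Q(l, L) = (84 + 14*(17/16))*L + 31 = (84 + 119/8)*L + 31 = 791*L/8 + 31 = 31 + 791*L/8)
-Q(-249, -25) = -(31 + (791/8)*(-25)) = -(31 - 19775/8) = -1*(-19527/8) = 19527/8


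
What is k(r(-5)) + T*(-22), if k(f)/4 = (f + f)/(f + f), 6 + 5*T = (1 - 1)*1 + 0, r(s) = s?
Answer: 152/5 ≈ 30.400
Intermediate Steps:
T = -6/5 (T = -6/5 + ((1 - 1)*1 + 0)/5 = -6/5 + (0*1 + 0)/5 = -6/5 + (0 + 0)/5 = -6/5 + (1/5)*0 = -6/5 + 0 = -6/5 ≈ -1.2000)
k(f) = 4 (k(f) = 4*((f + f)/(f + f)) = 4*((2*f)/((2*f))) = 4*((2*f)*(1/(2*f))) = 4*1 = 4)
k(r(-5)) + T*(-22) = 4 - 6/5*(-22) = 4 + 132/5 = 152/5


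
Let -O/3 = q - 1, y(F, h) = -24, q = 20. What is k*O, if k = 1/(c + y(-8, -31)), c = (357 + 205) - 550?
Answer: 19/4 ≈ 4.7500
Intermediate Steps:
c = 12 (c = 562 - 550 = 12)
k = -1/12 (k = 1/(12 - 24) = 1/(-12) = -1/12 ≈ -0.083333)
O = -57 (O = -3*(20 - 1) = -3*19 = -57)
k*O = -1/12*(-57) = 19/4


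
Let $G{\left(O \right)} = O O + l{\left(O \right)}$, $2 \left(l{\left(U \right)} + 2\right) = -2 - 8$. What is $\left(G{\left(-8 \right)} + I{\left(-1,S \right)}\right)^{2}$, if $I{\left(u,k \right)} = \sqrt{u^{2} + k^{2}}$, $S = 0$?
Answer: $3364$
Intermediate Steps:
$l{\left(U \right)} = -7$ ($l{\left(U \right)} = -2 + \frac{-2 - 8}{2} = -2 + \frac{1}{2} \left(-10\right) = -2 - 5 = -7$)
$G{\left(O \right)} = -7 + O^{2}$ ($G{\left(O \right)} = O O - 7 = O^{2} - 7 = -7 + O^{2}$)
$I{\left(u,k \right)} = \sqrt{k^{2} + u^{2}}$
$\left(G{\left(-8 \right)} + I{\left(-1,S \right)}\right)^{2} = \left(\left(-7 + \left(-8\right)^{2}\right) + \sqrt{0^{2} + \left(-1\right)^{2}}\right)^{2} = \left(\left(-7 + 64\right) + \sqrt{0 + 1}\right)^{2} = \left(57 + \sqrt{1}\right)^{2} = \left(57 + 1\right)^{2} = 58^{2} = 3364$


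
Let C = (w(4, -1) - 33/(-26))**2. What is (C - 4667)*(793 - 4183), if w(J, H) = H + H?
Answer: 5346930045/338 ≈ 1.5819e+7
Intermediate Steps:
w(J, H) = 2*H
C = 361/676 (C = (2*(-1) - 33/(-26))**2 = (-2 - 33*(-1/26))**2 = (-2 + 33/26)**2 = (-19/26)**2 = 361/676 ≈ 0.53402)
(C - 4667)*(793 - 4183) = (361/676 - 4667)*(793 - 4183) = -3154531/676*(-3390) = 5346930045/338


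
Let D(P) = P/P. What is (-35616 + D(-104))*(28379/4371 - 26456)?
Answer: 4117478535155/4371 ≈ 9.4200e+8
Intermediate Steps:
D(P) = 1
(-35616 + D(-104))*(28379/4371 - 26456) = (-35616 + 1)*(28379/4371 - 26456) = -35615*(28379*(1/4371) - 26456) = -35615*(28379/4371 - 26456) = -35615*(-115610797/4371) = 4117478535155/4371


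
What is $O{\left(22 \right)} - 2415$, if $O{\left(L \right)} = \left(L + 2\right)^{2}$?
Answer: $-1839$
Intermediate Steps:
$O{\left(L \right)} = \left(2 + L\right)^{2}$
$O{\left(22 \right)} - 2415 = \left(2 + 22\right)^{2} - 2415 = 24^{2} - 2415 = 576 - 2415 = -1839$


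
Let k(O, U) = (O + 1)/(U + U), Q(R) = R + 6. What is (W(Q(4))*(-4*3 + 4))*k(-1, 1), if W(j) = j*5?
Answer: 0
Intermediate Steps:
Q(R) = 6 + R
W(j) = 5*j
k(O, U) = (1 + O)/(2*U) (k(O, U) = (1 + O)/((2*U)) = (1 + O)*(1/(2*U)) = (1 + O)/(2*U))
(W(Q(4))*(-4*3 + 4))*k(-1, 1) = ((5*(6 + 4))*(-4*3 + 4))*((½)*(1 - 1)/1) = ((5*10)*(-12 + 4))*((½)*1*0) = (50*(-8))*0 = -400*0 = 0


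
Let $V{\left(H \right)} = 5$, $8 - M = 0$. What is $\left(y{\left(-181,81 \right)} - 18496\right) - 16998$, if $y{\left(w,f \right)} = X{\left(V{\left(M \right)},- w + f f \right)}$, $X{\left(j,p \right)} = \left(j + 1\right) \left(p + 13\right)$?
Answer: $5036$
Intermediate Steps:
$M = 8$ ($M = 8 - 0 = 8 + 0 = 8$)
$X{\left(j,p \right)} = \left(1 + j\right) \left(13 + p\right)$
$y{\left(w,f \right)} = 78 - 6 w + 6 f^{2}$ ($y{\left(w,f \right)} = 13 + \left(- w + f f\right) + 13 \cdot 5 + 5 \left(- w + f f\right) = 13 + \left(- w + f^{2}\right) + 65 + 5 \left(- w + f^{2}\right) = 13 + \left(f^{2} - w\right) + 65 + 5 \left(f^{2} - w\right) = 13 + \left(f^{2} - w\right) + 65 + \left(- 5 w + 5 f^{2}\right) = 78 - 6 w + 6 f^{2}$)
$\left(y{\left(-181,81 \right)} - 18496\right) - 16998 = \left(\left(78 - -1086 + 6 \cdot 81^{2}\right) - 18496\right) - 16998 = \left(\left(78 + 1086 + 6 \cdot 6561\right) - 18496\right) - 16998 = \left(\left(78 + 1086 + 39366\right) - 18496\right) - 16998 = \left(40530 - 18496\right) - 16998 = 22034 - 16998 = 5036$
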